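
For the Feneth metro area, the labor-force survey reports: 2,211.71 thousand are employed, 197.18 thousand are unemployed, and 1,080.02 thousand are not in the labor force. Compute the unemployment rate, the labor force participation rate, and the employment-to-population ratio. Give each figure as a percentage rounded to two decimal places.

Labor force = employed + unemployed = 2,211.71 + 197.18 = 2,408.89 thousand.
Working-age population = 2,408.89 + 1,080.02 = 3,488.91 thousand.
Unemployment rate = 197.18 / 2,408.89 = 8.19%.
Labor force participation rate = 2,408.89 / 3,488.91 = 69.04%.
Employment-population ratio = 2,211.71 / 3,488.91 = 63.39%.

Unemployment rate ≈ 8.19%; labor force participation rate ≈ 69.04%; employment-population ratio ≈ 63.39%.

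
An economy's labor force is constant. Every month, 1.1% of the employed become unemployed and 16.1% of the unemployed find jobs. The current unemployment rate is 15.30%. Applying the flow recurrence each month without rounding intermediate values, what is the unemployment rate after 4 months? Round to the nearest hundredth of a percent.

Unemployment rate after four months ≈ 10.58%.

With a fixed labor force, u_{t+1} = u_t + s·(1−u_t) − f·u_t = u_t·(1−s−f) + s.
Here 1−s−f = 0.828 and s = 0.011.
u_1 = 0.153000 × 0.828 + 0.011 = 0.137684.
u_2 = 0.137684 × 0.828 + 0.011 = 0.125002.
u_3 = 0.125002 × 0.828 + 0.011 = 0.114502.
u_4 = 0.114502 × 0.828 + 0.011 = 0.105808.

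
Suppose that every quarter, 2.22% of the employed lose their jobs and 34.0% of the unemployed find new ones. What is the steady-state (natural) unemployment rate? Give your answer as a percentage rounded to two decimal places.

Steady-state unemployment rate ≈ 6.13%.

At steady state the flows balance: s·E = f·U, so U/(E+U) = s/(s+f).
u* = 2.22 / (2.22 + 34.0) = 2.22 / 36.22 = 6.13%.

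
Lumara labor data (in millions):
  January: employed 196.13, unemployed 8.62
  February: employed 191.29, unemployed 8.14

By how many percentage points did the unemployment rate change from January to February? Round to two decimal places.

January: labor force = 196.13 + 8.62 = 204.75; u = 8.62/204.75 = 4.21%.
February: labor force = 191.29 + 8.14 = 199.43; u = 8.14/199.43 = 4.08%.
Change = 4.08% − 4.21% = −0.13 pp.

The unemployment rate changed by −0.13 percentage points.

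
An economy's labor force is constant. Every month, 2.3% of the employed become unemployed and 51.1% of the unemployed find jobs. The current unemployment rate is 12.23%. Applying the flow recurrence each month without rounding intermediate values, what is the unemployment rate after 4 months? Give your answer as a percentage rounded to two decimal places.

Unemployment rate after four months ≈ 4.68%.

With a fixed labor force, u_{t+1} = u_t + s·(1−u_t) − f·u_t = u_t·(1−s−f) + s.
Here 1−s−f = 0.466 and s = 0.023.
u_1 = 0.122300 × 0.466 + 0.023 = 0.079992.
u_2 = 0.079992 × 0.466 + 0.023 = 0.060276.
u_3 = 0.060276 × 0.466 + 0.023 = 0.051089.
u_4 = 0.051089 × 0.466 + 0.023 = 0.046807.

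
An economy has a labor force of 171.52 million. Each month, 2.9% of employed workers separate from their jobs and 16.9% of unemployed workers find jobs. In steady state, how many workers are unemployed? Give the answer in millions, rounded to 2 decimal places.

Steady-state unemployment rate u* = s/(s+f) = 2.9/(2.9+16.9) = 0.146465.
Unemployed = u* × labor force = 0.146465 × 171.52 ≈ 25.12 million.

About 25.12 million are unemployed in steady state.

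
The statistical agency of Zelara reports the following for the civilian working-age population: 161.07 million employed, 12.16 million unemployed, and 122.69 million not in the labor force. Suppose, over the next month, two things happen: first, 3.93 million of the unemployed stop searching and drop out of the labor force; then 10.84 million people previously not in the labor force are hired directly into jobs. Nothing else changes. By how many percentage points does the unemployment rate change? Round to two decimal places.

The unemployment rate changes by −2.45 percentage points.

Initially, labor force = 161.07 + 12.16 = 173.23 million, so u = 12.16/173.23 = 7.02%.
After the first change, unemployed and labor force both fall by 3.93 → E = 161.07, U = 8.23, labor force = 169.30 million.
After the second change, employed and labor force both rise by 10.84; unemployed unchanged → E = 171.91, U = 8.23, labor force = 180.14 million.
New unemployment rate = 8.23 / 180.14 = 4.57%.
Change = 4.57% − 7.02% = −2.45 percentage points.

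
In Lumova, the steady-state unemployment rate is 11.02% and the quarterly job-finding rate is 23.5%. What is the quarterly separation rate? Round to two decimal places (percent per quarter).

From u* = s/(s+f): s = u·f/(1−u).
s = 0.1102 × 23.5 / (1 − 0.1102) = 2.5897 / 0.8898 ≈ 2.91% per quarter.

Separation rate ≈ 2.91% per quarter.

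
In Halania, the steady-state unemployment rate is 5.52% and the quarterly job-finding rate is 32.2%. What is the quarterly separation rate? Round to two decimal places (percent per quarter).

Separation rate ≈ 1.88% per quarter.

From u* = s/(s+f): s = u·f/(1−u).
s = 0.0552 × 32.2 / (1 − 0.0552) = 1.7774 / 0.9448 ≈ 1.88% per quarter.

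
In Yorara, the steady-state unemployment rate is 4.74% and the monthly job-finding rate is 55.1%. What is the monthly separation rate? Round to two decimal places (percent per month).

From u* = s/(s+f): s = u·f/(1−u).
s = 0.0474 × 55.1 / (1 − 0.0474) = 2.6117 / 0.9526 ≈ 2.74% per month.

Separation rate ≈ 2.74% per month.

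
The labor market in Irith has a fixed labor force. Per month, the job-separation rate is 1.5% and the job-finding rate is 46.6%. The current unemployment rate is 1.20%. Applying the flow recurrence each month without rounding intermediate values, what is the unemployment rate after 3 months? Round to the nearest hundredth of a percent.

With a fixed labor force, u_{t+1} = u_t + s·(1−u_t) − f·u_t = u_t·(1−s−f) + s.
Here 1−s−f = 0.519 and s = 0.015.
u_1 = 0.012000 × 0.519 + 0.015 = 0.021228.
u_2 = 0.021228 × 0.519 + 0.015 = 0.026017.
u_3 = 0.026017 × 0.519 + 0.015 = 0.028503.

Unemployment rate after three months ≈ 2.85%.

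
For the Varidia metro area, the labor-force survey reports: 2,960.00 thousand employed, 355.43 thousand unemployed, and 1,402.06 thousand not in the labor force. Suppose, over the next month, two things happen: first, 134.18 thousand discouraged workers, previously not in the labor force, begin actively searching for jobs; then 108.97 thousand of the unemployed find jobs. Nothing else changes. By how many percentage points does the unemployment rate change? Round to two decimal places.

Initially, labor force = 2,960.00 + 355.43 = 3,315.43 thousand, so u = 355.43/3,315.43 = 10.72%.
After the first change, unemployed and labor force both rise by 134.18 → E = 2,960.00, U = 489.61, labor force = 3,449.61 thousand.
After the second change, unemployed falls and employed rises by 108.97; labor force unchanged → E = 3,068.97, U = 380.64, labor force = 3,449.61 thousand.
New unemployment rate = 380.64 / 3,449.61 = 11.03%.
Change = 11.03% − 10.72% = +0.31 percentage points.

The unemployment rate changes by +0.31 percentage points.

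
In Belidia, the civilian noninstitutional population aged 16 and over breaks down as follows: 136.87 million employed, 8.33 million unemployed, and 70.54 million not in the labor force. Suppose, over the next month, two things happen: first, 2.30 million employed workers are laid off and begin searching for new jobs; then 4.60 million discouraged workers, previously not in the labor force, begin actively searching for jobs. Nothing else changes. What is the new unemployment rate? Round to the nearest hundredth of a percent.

New unemployment rate ≈ 10.17%.

Initially, labor force = 136.87 + 8.33 = 145.20 million, so u = 8.33/145.20 = 5.74%.
After the first change, employed falls and unemployed rises by 2.30; labor force unchanged → E = 134.57, U = 10.63, labor force = 145.20 million.
After the second change, unemployed and labor force both rise by 4.60 → E = 134.57, U = 15.23, labor force = 149.80 million.
New unemployment rate = 15.23 / 149.80 = 10.17%.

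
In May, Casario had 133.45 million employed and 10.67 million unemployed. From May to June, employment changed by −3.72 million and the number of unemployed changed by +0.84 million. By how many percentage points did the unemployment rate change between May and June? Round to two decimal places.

May: labor force = 133.45 + 10.67 = 144.12; u = 10.67/144.12 = 7.40%.
June: labor force = 129.73 + 11.51 = 141.24; u = 11.51/141.24 = 8.15%.
Change = 8.15% − 7.40% = +0.75 pp.

The unemployment rate changed by +0.75 percentage points.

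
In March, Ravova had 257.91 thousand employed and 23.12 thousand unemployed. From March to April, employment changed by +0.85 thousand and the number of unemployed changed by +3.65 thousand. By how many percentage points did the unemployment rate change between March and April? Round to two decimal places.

March: labor force = 257.91 + 23.12 = 281.03; u = 23.12/281.03 = 8.23%.
April: labor force = 258.76 + 26.77 = 285.53; u = 26.77/285.53 = 9.38%.
Change = 9.38% − 8.23% = +1.15 pp.

The unemployment rate changed by +1.15 percentage points.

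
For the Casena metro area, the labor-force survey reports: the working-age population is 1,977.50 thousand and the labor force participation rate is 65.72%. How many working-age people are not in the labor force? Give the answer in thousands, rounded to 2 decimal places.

Share not in the labor force = 1 − 0.6572 = 0.3428.
Not in labor force = 0.3428 × 1,977.50 ≈ 677.89 thousand.

About 677.89 thousand are not in the labor force.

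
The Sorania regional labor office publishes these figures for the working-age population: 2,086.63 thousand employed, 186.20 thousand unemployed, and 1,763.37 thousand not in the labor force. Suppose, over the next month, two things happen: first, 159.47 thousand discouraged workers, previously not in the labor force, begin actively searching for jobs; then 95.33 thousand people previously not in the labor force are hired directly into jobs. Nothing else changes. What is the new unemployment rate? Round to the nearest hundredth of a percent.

New unemployment rate ≈ 13.68%.

Initially, labor force = 2,086.63 + 186.20 = 2,272.83 thousand, so u = 186.20/2,272.83 = 8.19%.
After the first change, unemployed and labor force both rise by 159.47 → E = 2,086.63, U = 345.67, labor force = 2,432.30 thousand.
After the second change, employed and labor force both rise by 95.33; unemployed unchanged → E = 2,181.96, U = 345.67, labor force = 2,527.63 thousand.
New unemployment rate = 345.67 / 2,527.63 = 13.68%.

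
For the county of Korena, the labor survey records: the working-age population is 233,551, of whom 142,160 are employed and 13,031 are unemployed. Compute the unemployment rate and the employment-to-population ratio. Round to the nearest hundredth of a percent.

Unemployment rate ≈ 8.40%; employment-population ratio ≈ 60.87%.

Labor force = employed + unemployed = 142,160 + 13,031 = 155,191.
Unemployment rate = 13,031 / 155,191 = 8.40%.
Employment-population ratio = 142,160 / 233,551 = 60.87%.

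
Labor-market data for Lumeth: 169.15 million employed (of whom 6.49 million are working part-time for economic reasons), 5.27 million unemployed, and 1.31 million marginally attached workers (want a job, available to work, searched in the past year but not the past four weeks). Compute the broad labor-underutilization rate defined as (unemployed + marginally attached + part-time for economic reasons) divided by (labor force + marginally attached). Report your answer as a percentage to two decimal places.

Labor force = 169.15 + 5.27 = 174.42 million.
Numerator = 5.27 + 1.31 + 6.49 = 13.07 million.
Denominator = 174.42 + 1.31 = 175.73 million.
Broad rate = 13.07 / 175.73 = 7.44%.

Broad underutilization rate ≈ 7.44%.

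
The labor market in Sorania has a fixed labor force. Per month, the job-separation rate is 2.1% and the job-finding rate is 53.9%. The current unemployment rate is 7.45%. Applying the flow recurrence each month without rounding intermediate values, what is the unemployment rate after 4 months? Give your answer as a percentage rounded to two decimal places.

Unemployment rate after four months ≈ 3.89%.

With a fixed labor force, u_{t+1} = u_t + s·(1−u_t) − f·u_t = u_t·(1−s−f) + s.
Here 1−s−f = 0.440 and s = 0.021.
u_1 = 0.074500 × 0.440 + 0.021 = 0.053780.
u_2 = 0.053780 × 0.440 + 0.021 = 0.044663.
u_3 = 0.044663 × 0.440 + 0.021 = 0.040652.
u_4 = 0.040652 × 0.440 + 0.021 = 0.038887.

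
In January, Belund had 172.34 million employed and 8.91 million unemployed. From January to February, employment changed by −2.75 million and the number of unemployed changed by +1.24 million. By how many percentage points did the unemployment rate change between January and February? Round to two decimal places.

January: labor force = 172.34 + 8.91 = 181.25; u = 8.91/181.25 = 4.92%.
February: labor force = 169.59 + 10.15 = 179.74; u = 10.15/179.74 = 5.65%.
Change = 5.65% − 4.92% = +0.73 pp.

The unemployment rate changed by +0.73 percentage points.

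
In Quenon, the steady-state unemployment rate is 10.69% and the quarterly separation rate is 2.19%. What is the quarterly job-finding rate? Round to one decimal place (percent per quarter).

From u* = s/(s+f): f = s·(1−u)/u.
f = 2.19 × (1 − 0.1069) / 0.1069 = 1.9559 / 0.1069 ≈ 18.3% per quarter.

Job-finding rate ≈ 18.3% per quarter.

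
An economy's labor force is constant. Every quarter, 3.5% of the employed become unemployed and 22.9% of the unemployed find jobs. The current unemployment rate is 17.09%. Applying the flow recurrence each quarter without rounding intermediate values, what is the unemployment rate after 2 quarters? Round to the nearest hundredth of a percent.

With a fixed labor force, u_{t+1} = u_t + s·(1−u_t) − f·u_t = u_t·(1−s−f) + s.
Here 1−s−f = 0.736 and s = 0.035.
u_1 = 0.170900 × 0.736 + 0.035 = 0.160782.
u_2 = 0.160782 × 0.736 + 0.035 = 0.153336.

Unemployment rate after two quarters ≈ 15.33%.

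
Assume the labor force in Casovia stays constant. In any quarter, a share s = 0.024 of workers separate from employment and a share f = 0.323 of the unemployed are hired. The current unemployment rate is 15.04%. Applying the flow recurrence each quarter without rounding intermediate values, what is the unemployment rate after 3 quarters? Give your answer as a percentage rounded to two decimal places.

With a fixed labor force, u_{t+1} = u_t + s·(1−u_t) − f·u_t = u_t·(1−s−f) + s.
Here 1−s−f = 0.653 and s = 0.024.
u_1 = 0.150400 × 0.653 + 0.024 = 0.122211.
u_2 = 0.122211 × 0.653 + 0.024 = 0.103804.
u_3 = 0.103804 × 0.653 + 0.024 = 0.091784.

Unemployment rate after three quarters ≈ 9.18%.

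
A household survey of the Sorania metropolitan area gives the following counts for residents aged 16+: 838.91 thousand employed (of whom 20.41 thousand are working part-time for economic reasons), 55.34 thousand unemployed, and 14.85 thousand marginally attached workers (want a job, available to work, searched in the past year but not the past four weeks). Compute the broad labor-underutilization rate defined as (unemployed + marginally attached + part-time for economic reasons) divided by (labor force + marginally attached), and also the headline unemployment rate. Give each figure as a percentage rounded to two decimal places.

Broad underutilization rate ≈ 9.97%; headline unemployment rate ≈ 6.19%.

Labor force = 838.91 + 55.34 = 894.25 thousand.
Numerator = 55.34 + 14.85 + 20.41 = 90.60 thousand.
Denominator = 894.25 + 14.85 = 909.10 thousand.
Broad rate = 90.60 / 909.10 = 9.97%.
Headline unemployment rate = 55.34 / 894.25 = 6.19%.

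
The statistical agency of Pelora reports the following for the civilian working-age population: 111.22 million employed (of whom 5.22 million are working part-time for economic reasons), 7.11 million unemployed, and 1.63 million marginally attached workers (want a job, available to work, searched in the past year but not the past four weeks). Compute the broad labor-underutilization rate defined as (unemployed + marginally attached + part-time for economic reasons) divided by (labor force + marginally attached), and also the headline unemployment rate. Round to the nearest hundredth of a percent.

Broad underutilization rate ≈ 11.64%; headline unemployment rate ≈ 6.01%.

Labor force = 111.22 + 7.11 = 118.33 million.
Numerator = 7.11 + 1.63 + 5.22 = 13.96 million.
Denominator = 118.33 + 1.63 = 119.96 million.
Broad rate = 13.96 / 119.96 = 11.64%.
Headline unemployment rate = 7.11 / 118.33 = 6.01%.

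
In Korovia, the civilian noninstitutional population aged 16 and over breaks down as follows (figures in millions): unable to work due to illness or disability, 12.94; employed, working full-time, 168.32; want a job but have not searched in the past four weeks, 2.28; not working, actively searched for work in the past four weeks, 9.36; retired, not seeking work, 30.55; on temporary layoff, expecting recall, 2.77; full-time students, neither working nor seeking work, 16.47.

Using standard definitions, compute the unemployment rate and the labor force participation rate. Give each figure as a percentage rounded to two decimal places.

Unemployment rate ≈ 6.72%; labor force participation rate ≈ 74.35%.

Employed = 168.32 million.
Unemployed = 9.36 + 2.77 = 12.13 million (jobless and actively searching, or on temporary layoff).
Labor force = 168.32 + 12.13 = 180.45 million.
Not in labor force = 12.94 + 2.28 + 30.55 + 16.47 = 62.24 million (those not working and not actively searching are outside the labor force — including those who want a job but have given up searching).
Civilian working-age population = 180.45 + 62.24 = 242.69 million.
Unemployment rate = 12.13 / 180.45 = 6.72%.
Labor force participation rate = 180.45 / 242.69 = 74.35%.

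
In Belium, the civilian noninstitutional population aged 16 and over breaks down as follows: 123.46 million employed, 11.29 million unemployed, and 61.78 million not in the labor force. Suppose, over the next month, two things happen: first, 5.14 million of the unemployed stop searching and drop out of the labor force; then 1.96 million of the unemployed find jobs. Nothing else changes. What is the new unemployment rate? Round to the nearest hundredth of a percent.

New unemployment rate ≈ 3.23%.

Initially, labor force = 123.46 + 11.29 = 134.75 million, so u = 11.29/134.75 = 8.38%.
After the first change, unemployed and labor force both fall by 5.14 → E = 123.46, U = 6.15, labor force = 129.61 million.
After the second change, unemployed falls and employed rises by 1.96; labor force unchanged → E = 125.42, U = 4.19, labor force = 129.61 million.
New unemployment rate = 4.19 / 129.61 = 3.23%.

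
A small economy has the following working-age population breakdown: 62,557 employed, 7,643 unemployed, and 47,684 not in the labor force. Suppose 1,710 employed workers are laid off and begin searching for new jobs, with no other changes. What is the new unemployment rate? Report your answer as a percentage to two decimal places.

New unemployment rate ≈ 13.32%.

Initially, labor force = 62,557 + 7,643 = 70,200, so u = 7,643/70,200 = 10.89%.
After the change, employed falls and unemployed rises by 1,710; labor force unchanged → E = 60,847, U = 9,353, labor force = 70,200.
New unemployment rate = 9,353 / 70,200 = 13.32%.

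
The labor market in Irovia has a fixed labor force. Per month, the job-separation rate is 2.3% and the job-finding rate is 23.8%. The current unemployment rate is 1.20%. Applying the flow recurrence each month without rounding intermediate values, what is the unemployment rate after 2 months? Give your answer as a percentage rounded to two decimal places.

With a fixed labor force, u_{t+1} = u_t + s·(1−u_t) − f·u_t = u_t·(1−s−f) + s.
Here 1−s−f = 0.739 and s = 0.023.
u_1 = 0.012000 × 0.739 + 0.023 = 0.031868.
u_2 = 0.031868 × 0.739 + 0.023 = 0.046550.

Unemployment rate after two months ≈ 4.66%.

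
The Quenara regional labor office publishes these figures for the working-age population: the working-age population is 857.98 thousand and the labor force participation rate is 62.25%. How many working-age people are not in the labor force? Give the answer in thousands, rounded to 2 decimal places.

Share not in the labor force = 1 − 0.6225 = 0.3775.
Not in labor force = 0.3775 × 857.98 ≈ 323.89 thousand.

About 323.89 thousand are not in the labor force.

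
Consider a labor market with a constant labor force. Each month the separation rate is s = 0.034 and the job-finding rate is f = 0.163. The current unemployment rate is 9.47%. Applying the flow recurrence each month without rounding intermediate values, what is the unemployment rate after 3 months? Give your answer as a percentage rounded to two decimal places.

With a fixed labor force, u_{t+1} = u_t + s·(1−u_t) − f·u_t = u_t·(1−s−f) + s.
Here 1−s−f = 0.803 and s = 0.034.
u_1 = 0.094700 × 0.803 + 0.034 = 0.110044.
u_2 = 0.110044 × 0.803 + 0.034 = 0.122365.
u_3 = 0.122365 × 0.803 + 0.034 = 0.132259.

Unemployment rate after three months ≈ 13.23%.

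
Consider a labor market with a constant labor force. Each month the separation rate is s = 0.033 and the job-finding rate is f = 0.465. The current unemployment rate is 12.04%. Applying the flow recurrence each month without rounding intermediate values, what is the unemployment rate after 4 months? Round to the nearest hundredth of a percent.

With a fixed labor force, u_{t+1} = u_t + s·(1−u_t) − f·u_t = u_t·(1−s−f) + s.
Here 1−s−f = 0.502 and s = 0.033.
u_1 = 0.120400 × 0.502 + 0.033 = 0.093441.
u_2 = 0.093441 × 0.502 + 0.033 = 0.079907.
u_3 = 0.079907 × 0.502 + 0.033 = 0.073113.
u_4 = 0.073113 × 0.502 + 0.033 = 0.069703.

Unemployment rate after four months ≈ 6.97%.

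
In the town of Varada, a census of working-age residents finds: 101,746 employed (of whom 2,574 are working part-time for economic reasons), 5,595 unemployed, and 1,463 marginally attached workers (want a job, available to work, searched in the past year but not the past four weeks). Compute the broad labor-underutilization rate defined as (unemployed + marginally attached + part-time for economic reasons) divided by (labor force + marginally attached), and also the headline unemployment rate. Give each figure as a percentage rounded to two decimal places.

Broad underutilization rate ≈ 8.85%; headline unemployment rate ≈ 5.21%.

Labor force = 101,746 + 5,595 = 107,341.
Numerator = 5,595 + 1,463 + 2,574 = 9,632.
Denominator = 107,341 + 1,463 = 108,804.
Broad rate = 9,632 / 108,804 = 8.85%.
Headline unemployment rate = 5,595 / 107,341 = 5.21%.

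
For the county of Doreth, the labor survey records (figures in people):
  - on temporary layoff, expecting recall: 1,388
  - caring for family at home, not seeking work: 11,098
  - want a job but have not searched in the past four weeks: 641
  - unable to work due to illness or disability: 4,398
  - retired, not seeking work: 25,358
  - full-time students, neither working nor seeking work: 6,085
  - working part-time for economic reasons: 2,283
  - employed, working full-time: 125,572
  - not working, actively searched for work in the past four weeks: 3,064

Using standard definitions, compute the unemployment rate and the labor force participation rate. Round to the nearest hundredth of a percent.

Unemployment rate ≈ 3.36%; labor force participation rate ≈ 73.55%.

Employed = 2,283 + 125,572 = 127,855 (anyone who worked, including part-time for economic reasons, counts as employed).
Unemployed = 1,388 + 3,064 = 4,452 (jobless and actively searching, or on temporary layoff).
Labor force = 127,855 + 4,452 = 132,307.
Not in labor force = 11,098 + 641 + 4,398 + 25,358 + 6,085 = 47,580 (those not working and not actively searching are outside the labor force — including those who want a job but have given up searching).
Civilian working-age population = 132,307 + 47,580 = 179,887.
Unemployment rate = 4,452 / 132,307 = 3.36%.
Labor force participation rate = 132,307 / 179,887 = 73.55%.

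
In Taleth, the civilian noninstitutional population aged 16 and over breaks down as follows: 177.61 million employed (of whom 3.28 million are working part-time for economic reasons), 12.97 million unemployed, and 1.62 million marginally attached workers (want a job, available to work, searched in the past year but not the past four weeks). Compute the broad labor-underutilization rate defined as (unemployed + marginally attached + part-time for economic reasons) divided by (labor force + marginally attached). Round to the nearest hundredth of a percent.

Labor force = 177.61 + 12.97 = 190.58 million.
Numerator = 12.97 + 1.62 + 3.28 = 17.87 million.
Denominator = 190.58 + 1.62 = 192.20 million.
Broad rate = 17.87 / 192.20 = 9.30%.

Broad underutilization rate ≈ 9.30%.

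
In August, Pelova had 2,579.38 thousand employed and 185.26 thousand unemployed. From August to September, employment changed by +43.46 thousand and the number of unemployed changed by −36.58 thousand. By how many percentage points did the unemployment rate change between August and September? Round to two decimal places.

August: labor force = 2,579.38 + 185.26 = 2,764.64; u = 185.26/2,764.64 = 6.70%.
September: labor force = 2,622.84 + 148.68 = 2,771.52; u = 148.68/2,771.52 = 5.36%.
Change = 5.36% − 6.70% = −1.34 pp.

The unemployment rate changed by −1.34 percentage points.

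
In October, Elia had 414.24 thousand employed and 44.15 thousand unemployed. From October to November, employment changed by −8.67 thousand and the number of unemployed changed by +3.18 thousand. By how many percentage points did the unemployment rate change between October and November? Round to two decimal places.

The unemployment rate changed by +0.82 percentage points.

October: labor force = 414.24 + 44.15 = 458.39; u = 44.15/458.39 = 9.63%.
November: labor force = 405.57 + 47.33 = 452.90; u = 47.33/452.90 = 10.45%.
Change = 10.45% − 9.63% = +0.82 pp.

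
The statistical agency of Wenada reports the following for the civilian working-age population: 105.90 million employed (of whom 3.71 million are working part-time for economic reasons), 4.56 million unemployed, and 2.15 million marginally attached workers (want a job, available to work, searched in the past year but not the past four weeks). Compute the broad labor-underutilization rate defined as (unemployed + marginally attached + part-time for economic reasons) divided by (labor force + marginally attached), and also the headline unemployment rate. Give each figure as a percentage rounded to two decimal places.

Labor force = 105.90 + 4.56 = 110.46 million.
Numerator = 4.56 + 2.15 + 3.71 = 10.42 million.
Denominator = 110.46 + 2.15 = 112.61 million.
Broad rate = 10.42 / 112.61 = 9.25%.
Headline unemployment rate = 4.56 / 110.46 = 4.13%.

Broad underutilization rate ≈ 9.25%; headline unemployment rate ≈ 4.13%.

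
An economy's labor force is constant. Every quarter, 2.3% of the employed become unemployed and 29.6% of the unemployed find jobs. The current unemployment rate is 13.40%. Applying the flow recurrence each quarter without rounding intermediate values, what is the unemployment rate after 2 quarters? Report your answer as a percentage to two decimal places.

With a fixed labor force, u_{t+1} = u_t + s·(1−u_t) − f·u_t = u_t·(1−s−f) + s.
Here 1−s−f = 0.681 and s = 0.023.
u_1 = 0.134000 × 0.681 + 0.023 = 0.114254.
u_2 = 0.114254 × 0.681 + 0.023 = 0.100807.

Unemployment rate after two quarters ≈ 10.08%.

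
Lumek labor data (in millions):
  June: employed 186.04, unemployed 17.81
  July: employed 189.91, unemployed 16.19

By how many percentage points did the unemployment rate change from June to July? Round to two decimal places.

The unemployment rate changed by −0.88 percentage points.

June: labor force = 186.04 + 17.81 = 203.85; u = 17.81/203.85 = 8.74%.
July: labor force = 189.91 + 16.19 = 206.10; u = 16.19/206.10 = 7.86%.
Change = 7.86% − 8.74% = −0.88 pp.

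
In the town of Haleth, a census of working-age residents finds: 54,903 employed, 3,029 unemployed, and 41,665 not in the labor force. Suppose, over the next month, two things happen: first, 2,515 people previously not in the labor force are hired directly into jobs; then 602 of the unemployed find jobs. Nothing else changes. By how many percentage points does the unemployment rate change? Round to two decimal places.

Initially, labor force = 54,903 + 3,029 = 57,932, so u = 3,029/57,932 = 5.23%.
After the first change, employed and labor force both rise by 2,515; unemployed unchanged → E = 57,418, U = 3,029, labor force = 60,447.
After the second change, unemployed falls and employed rises by 602; labor force unchanged → E = 58,020, U = 2,427, labor force = 60,447.
New unemployment rate = 2,427 / 60,447 = 4.02%.
Change = 4.02% − 5.23% = −1.21 percentage points.

The unemployment rate changes by −1.21 percentage points.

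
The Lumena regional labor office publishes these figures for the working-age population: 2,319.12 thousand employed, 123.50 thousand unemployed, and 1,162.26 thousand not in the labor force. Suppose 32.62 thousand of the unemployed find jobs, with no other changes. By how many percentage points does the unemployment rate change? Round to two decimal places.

The unemployment rate changes by −1.34 percentage points.

Initially, labor force = 2,319.12 + 123.50 = 2,442.62 thousand, so u = 123.50/2,442.62 = 5.06%.
After the change, unemployed falls and employed rises by 32.62; labor force unchanged → E = 2,351.74, U = 90.88, labor force = 2,442.62 thousand.
New unemployment rate = 90.88 / 2,442.62 = 3.72%.
Change = 3.72% − 5.06% = −1.34 percentage points.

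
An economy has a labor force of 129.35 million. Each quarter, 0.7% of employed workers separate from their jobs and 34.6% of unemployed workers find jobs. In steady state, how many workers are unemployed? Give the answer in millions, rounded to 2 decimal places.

About 2.57 million are unemployed in steady state.

Steady-state unemployment rate u* = s/(s+f) = 0.7/(0.7+34.6) = 0.019830.
Unemployed = u* × labor force = 0.019830 × 129.35 ≈ 2.57 million.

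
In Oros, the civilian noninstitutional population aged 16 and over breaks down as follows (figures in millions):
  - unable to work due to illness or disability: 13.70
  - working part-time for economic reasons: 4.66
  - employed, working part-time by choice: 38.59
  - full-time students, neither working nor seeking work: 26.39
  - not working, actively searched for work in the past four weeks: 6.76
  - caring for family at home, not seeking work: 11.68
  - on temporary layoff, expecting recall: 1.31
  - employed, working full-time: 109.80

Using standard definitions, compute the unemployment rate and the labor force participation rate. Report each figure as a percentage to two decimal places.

Employed = 4.66 + 38.59 + 109.80 = 153.05 million (anyone who worked, including part-time for economic reasons, counts as employed).
Unemployed = 6.76 + 1.31 = 8.07 million (jobless and actively searching, or on temporary layoff).
Labor force = 153.05 + 8.07 = 161.12 million.
Not in labor force = 13.70 + 26.39 + 11.68 = 51.77 million (those not working and not actively searching are outside the labor force).
Civilian working-age population = 161.12 + 51.77 = 212.89 million.
Unemployment rate = 8.07 / 161.12 = 5.01%.
Labor force participation rate = 161.12 / 212.89 = 75.68%.

Unemployment rate ≈ 5.01%; labor force participation rate ≈ 75.68%.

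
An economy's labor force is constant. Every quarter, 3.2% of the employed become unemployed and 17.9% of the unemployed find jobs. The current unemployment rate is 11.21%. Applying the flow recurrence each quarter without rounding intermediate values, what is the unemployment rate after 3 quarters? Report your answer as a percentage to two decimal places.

Unemployment rate after three quarters ≈ 13.22%.

With a fixed labor force, u_{t+1} = u_t + s·(1−u_t) − f·u_t = u_t·(1−s−f) + s.
Here 1−s−f = 0.789 and s = 0.032.
u_1 = 0.112100 × 0.789 + 0.032 = 0.120447.
u_2 = 0.120447 × 0.789 + 0.032 = 0.127033.
u_3 = 0.127033 × 0.789 + 0.032 = 0.132229.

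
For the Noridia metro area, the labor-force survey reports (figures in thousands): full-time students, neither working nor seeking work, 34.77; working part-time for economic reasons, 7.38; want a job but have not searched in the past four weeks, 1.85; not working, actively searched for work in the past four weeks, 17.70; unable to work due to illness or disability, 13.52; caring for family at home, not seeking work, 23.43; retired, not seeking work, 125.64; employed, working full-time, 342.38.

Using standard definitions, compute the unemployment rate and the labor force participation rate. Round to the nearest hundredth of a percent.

Unemployment rate ≈ 4.82%; labor force participation rate ≈ 64.85%.

Employed = 7.38 + 342.38 = 349.76 thousand (anyone who worked, including part-time for economic reasons, counts as employed).
Unemployed = 17.70 thousand.
Labor force = 349.76 + 17.70 = 367.46 thousand.
Not in labor force = 34.77 + 1.85 + 13.52 + 23.43 + 125.64 = 199.21 thousand (those not working and not actively searching are outside the labor force — including those who want a job but have given up searching).
Civilian working-age population = 367.46 + 199.21 = 566.67 thousand.
Unemployment rate = 17.70 / 367.46 = 4.82%.
Labor force participation rate = 367.46 / 566.67 = 64.85%.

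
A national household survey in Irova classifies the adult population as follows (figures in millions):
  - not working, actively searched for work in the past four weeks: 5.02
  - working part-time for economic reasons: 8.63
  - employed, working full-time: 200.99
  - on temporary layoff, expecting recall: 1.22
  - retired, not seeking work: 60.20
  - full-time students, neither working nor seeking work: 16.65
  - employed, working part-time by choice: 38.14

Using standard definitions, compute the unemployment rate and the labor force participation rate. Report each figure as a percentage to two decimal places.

Unemployment rate ≈ 2.46%; labor force participation rate ≈ 76.77%.

Employed = 8.63 + 200.99 + 38.14 = 247.76 million (anyone who worked, including part-time for economic reasons, counts as employed).
Unemployed = 5.02 + 1.22 = 6.24 million (jobless and actively searching, or on temporary layoff).
Labor force = 247.76 + 6.24 = 254.00 million.
Not in labor force = 60.20 + 16.65 = 76.85 million (those not working and not actively searching are outside the labor force).
Civilian working-age population = 254.00 + 76.85 = 330.85 million.
Unemployment rate = 6.24 / 254.00 = 2.46%.
Labor force participation rate = 254.00 / 330.85 = 76.77%.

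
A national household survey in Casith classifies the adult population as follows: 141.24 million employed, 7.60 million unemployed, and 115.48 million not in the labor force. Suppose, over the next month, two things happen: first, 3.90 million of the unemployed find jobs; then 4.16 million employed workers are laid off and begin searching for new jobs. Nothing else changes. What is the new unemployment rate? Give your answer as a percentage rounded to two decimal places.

Initially, labor force = 141.24 + 7.60 = 148.84 million, so u = 7.60/148.84 = 5.11%.
After the first change, unemployed falls and employed rises by 3.90; labor force unchanged → E = 145.14, U = 3.70, labor force = 148.84 million.
After the second change, employed falls and unemployed rises by 4.16; labor force unchanged → E = 140.98, U = 7.86, labor force = 148.84 million.
New unemployment rate = 7.86 / 148.84 = 5.28%.

New unemployment rate ≈ 5.28%.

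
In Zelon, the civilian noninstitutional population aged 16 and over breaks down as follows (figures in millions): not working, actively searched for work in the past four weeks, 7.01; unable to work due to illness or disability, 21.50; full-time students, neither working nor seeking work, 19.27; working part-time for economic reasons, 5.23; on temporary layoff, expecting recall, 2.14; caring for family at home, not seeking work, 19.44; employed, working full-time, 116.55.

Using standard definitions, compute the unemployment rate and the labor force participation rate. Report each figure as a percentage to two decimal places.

Unemployment rate ≈ 6.99%; labor force participation rate ≈ 68.50%.

Employed = 5.23 + 116.55 = 121.78 million (anyone who worked, including part-time for economic reasons, counts as employed).
Unemployed = 7.01 + 2.14 = 9.15 million (jobless and actively searching, or on temporary layoff).
Labor force = 121.78 + 9.15 = 130.93 million.
Not in labor force = 21.50 + 19.27 + 19.44 = 60.21 million (those not working and not actively searching are outside the labor force).
Civilian working-age population = 130.93 + 60.21 = 191.14 million.
Unemployment rate = 9.15 / 130.93 = 6.99%.
Labor force participation rate = 130.93 / 191.14 = 68.50%.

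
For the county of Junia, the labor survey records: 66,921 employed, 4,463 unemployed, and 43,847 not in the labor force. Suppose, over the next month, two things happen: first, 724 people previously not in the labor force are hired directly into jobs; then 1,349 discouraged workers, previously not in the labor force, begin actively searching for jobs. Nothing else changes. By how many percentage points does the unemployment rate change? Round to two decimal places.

Initially, labor force = 66,921 + 4,463 = 71,384, so u = 4,463/71,384 = 6.25%.
After the first change, employed and labor force both rise by 724; unemployed unchanged → E = 67,645, U = 4,463, labor force = 72,108.
After the second change, unemployed and labor force both rise by 1,349 → E = 67,645, U = 5,812, labor force = 73,457.
New unemployment rate = 5,812 / 73,457 = 7.91%.
Change = 7.91% − 6.25% = +1.66 percentage points.

The unemployment rate changes by +1.66 percentage points.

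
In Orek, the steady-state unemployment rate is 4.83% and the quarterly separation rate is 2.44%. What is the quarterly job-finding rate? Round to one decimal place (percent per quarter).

Job-finding rate ≈ 48.1% per quarter.

From u* = s/(s+f): f = s·(1−u)/u.
f = 2.44 × (1 − 0.0483) / 0.0483 = 2.3221 / 0.0483 ≈ 48.1% per quarter.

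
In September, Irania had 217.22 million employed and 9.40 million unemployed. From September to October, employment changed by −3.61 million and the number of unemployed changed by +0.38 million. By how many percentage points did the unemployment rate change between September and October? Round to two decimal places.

September: labor force = 217.22 + 9.40 = 226.62; u = 9.40/226.62 = 4.15%.
October: labor force = 213.61 + 9.78 = 223.39; u = 9.78/223.39 = 4.38%.
Change = 4.38% − 4.15% = +0.23 pp.

The unemployment rate changed by +0.23 percentage points.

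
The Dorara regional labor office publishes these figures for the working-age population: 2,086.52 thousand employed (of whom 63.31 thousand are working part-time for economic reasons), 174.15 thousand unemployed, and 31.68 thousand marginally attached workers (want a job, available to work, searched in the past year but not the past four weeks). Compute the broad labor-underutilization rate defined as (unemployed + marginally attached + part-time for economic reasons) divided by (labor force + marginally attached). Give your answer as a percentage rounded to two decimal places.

Broad underutilization rate ≈ 11.74%.

Labor force = 2,086.52 + 174.15 = 2,260.67 thousand.
Numerator = 174.15 + 31.68 + 63.31 = 269.14 thousand.
Denominator = 2,260.67 + 31.68 = 2,292.35 thousand.
Broad rate = 269.14 / 2,292.35 = 11.74%.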